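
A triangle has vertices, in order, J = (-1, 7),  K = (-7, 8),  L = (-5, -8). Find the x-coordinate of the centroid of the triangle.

-13/3

Apply Gauss's area formula. First the cross-terms c_i = x_i·y_{i+1} − x_{i+1}·y_i:
  41, 96, -43  ⇒  2A = 94, A = 47.
Then Σ (x_i + x_{i+1})·c_i = -1222, so x̄ = -1222 / (6·47) = -13/3.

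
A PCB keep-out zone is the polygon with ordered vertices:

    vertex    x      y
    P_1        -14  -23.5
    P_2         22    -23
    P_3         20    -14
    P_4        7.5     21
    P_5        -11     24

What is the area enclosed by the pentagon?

Apply Gauss's area formula: 2A = Σ (x_i·y_{i+1} − x_{i+1}·y_i), indices taken mod 5.
Σ = (839) + (152) + (525) + (411) + (594.5) = 2521.5
Area = |Σ|/2 = 1260.75.

1260.75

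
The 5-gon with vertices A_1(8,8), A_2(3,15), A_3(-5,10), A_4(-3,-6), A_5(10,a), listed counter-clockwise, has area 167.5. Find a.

The doubled signed area Σ (x_i y_{i+1} − x_{i+1} y_i) is linear in a.
With a=0 it equals 401; the coefficient of a is -11 (from the two edges through A_5).
So -11·a + 401 = 2·167.5 = 335 ⇒ a = 6.

6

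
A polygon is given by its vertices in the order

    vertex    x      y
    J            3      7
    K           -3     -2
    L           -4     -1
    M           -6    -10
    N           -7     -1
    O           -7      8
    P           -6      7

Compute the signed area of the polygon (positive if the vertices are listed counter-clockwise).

-73.5

Apply the shoelace formula: 2A = Σ (x_i·y_{i+1} − x_{i+1}·y_i), indices taken mod 7.
Σ = (15) + (-5) + (34) + (-64) + (-63) + (-1) + (-63) = -147
Signed area = Σ/2 = -73.5 (negative ⇒ clockwise traversal).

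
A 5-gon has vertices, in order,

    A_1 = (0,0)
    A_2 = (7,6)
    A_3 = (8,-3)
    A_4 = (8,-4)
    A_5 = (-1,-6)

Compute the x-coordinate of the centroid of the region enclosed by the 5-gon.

Apply Gauss's area formula. First the cross-terms c_i = x_i·y_{i+1} − x_{i+1}·y_i:
  0, -69, -8, -52, 0  ⇒  2A = -129, A = -64.5.
Then Σ (x_i + x_{i+1})·c_i = -1527, so x̄ = -1527 / (6·(-64.5)) = 509/129.

509/129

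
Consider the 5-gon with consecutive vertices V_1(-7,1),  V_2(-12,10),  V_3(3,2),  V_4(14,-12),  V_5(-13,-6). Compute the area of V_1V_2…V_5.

Apply the shoelace formula: 2A = Σ (x_i·y_{i+1} − x_{i+1}·y_i), indices taken mod 5.
Σ = (-58) + (-54) + (-64) + (-240) + (-55) = -471
Area = |Σ|/2 = 235.5.

235.5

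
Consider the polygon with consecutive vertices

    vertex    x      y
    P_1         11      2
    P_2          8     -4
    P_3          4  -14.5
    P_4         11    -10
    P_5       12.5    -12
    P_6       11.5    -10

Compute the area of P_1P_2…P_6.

Apply Gauss's area formula: 2A = Σ (x_i·y_{i+1} − x_{i+1}·y_i), indices taken mod 6.
Σ = (-60) + (-100) + (119.5) + (-7) + (13) + (133) = 98.5
Area = |Σ|/2 = 49.25.

49.25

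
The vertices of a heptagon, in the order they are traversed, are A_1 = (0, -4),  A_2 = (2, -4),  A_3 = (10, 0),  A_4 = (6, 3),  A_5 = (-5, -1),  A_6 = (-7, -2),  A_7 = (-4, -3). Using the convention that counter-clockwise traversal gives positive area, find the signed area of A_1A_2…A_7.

Cross-terms: 8, 40, 30, 9, 3, 13, 16  ⇒  Σ = 119
Signed area = Σ/2 = 59.5 (positive ⇒ counter-clockwise traversal).

59.5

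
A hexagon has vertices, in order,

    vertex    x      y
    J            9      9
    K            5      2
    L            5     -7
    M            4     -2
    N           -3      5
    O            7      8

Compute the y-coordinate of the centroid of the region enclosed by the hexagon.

278/81

Apply the shoelace (surveyor's) formula. First the cross-terms c_i = x_i·y_{i+1} − x_{i+1}·y_i:
  -27, -45, 18, 14, -59, -9  ⇒  2A = -108, A = -54.
Then Σ (y_i + y_{i+1})·c_i = -1112, so ȳ = -1112 / (6·(-54)) = 278/81.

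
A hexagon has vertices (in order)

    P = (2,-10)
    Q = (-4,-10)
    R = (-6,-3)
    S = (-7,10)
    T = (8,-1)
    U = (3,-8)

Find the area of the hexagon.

Apply the shoelace formula: 2A = Σ (x_i·y_{i+1} − x_{i+1}·y_i), indices taken mod 6.
Cross-terms: -60, -48, -81, -73, -61, -14  ⇒  Σ = -337
Area = |Σ|/2 = 168.5.

168.5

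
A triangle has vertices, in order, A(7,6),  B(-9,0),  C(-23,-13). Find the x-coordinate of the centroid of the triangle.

-25/3

Apply the shoelace (surveyor's) formula. First the cross-terms c_i = x_i·y_{i+1} − x_{i+1}·y_i:
  54, 117, -47  ⇒  2A = 124, A = 62.
Then Σ (x_i + x_{i+1})·c_i = -3100, so x̄ = -3100 / (6·62) = -25/3.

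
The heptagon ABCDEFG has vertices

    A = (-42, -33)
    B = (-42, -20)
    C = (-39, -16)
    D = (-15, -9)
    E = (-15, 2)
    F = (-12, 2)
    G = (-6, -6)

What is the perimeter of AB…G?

112

|AB| = √((0)² + (13)²) = √169 = 13
|BC| = √((3)² + (4)²) = √25 = 5
|CD| = √((24)² + (7)²) = √625 = 25
|DE| = √((0)² + (11)²) = √121 = 11
|EF| = √((3)² + (0)²) = √9 = 3
|FG| = √((6)² + (-8)²) = √100 = 10
|GA| = √((-36)² + (-27)²) = √2025 = 45
Perimeter = 13 + 5 + 25 + 11 + 3 + 10 + 45 = 112.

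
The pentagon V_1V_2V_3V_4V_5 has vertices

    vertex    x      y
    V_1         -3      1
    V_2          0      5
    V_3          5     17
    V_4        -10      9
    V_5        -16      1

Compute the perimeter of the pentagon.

58

|V_1V_2| = √((3)² + (4)²) = √25 = 5
|V_2V_3| = √((5)² + (12)²) = √169 = 13
|V_3V_4| = √((-15)² + (-8)²) = √289 = 17
|V_4V_5| = √((-6)² + (-8)²) = √100 = 10
|V_5V_1| = √((13)² + (0)²) = √169 = 13
Perimeter = 5 + 13 + 17 + 10 + 13 = 58.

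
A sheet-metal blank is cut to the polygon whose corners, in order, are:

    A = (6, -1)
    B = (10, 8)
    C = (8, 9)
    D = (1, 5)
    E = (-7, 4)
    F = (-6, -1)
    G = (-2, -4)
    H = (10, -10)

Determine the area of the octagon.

Apply the shoelace formula: 2A = Σ (x_i·y_{i+1} − x_{i+1}·y_i), indices taken mod 8.
A→B: (6)(8) − (10)(-1) = 58
B→C: (10)(9) − (8)(8) = 26
C→D: (8)(5) − (1)(9) = 31
D→E: (1)(4) − (-7)(5) = 39
E→F: (-7)(-1) − (-6)(4) = 31
F→G: (-6)(-4) − (-2)(-1) = 22
G→H: (-2)(-10) − (10)(-4) = 60
H→A: (10)(-1) − (6)(-10) = 50
Σ = 317
Area = |Σ|/2 = 158.5.

158.5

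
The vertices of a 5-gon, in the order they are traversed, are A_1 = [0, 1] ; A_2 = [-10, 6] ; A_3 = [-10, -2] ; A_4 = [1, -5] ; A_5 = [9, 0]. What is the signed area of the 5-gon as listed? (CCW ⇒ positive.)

98

Apply the shoelace (surveyor's) formula: 2A = Σ (x_i·y_{i+1} − x_{i+1}·y_i), indices taken mod 5.
Σ = (10) + (80) + (52) + (45) + (9) = 196
Signed area = Σ/2 = 98 (positive ⇒ counter-clockwise traversal).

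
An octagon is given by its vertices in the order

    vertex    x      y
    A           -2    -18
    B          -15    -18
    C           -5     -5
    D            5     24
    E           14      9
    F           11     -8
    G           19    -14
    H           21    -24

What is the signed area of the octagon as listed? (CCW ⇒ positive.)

-718

Apply Gauss's area formula: 2A = Σ (x_i·y_{i+1} − x_{i+1}·y_i), indices taken mod 8.
A→B: (-2)(-18) − (-15)(-18) = -234
B→C: (-15)(-5) − (-5)(-18) = -15
C→D: (-5)(24) − (5)(-5) = -95
D→E: (5)(9) − (14)(24) = -291
E→F: (14)(-8) − (11)(9) = -211
F→G: (11)(-14) − (19)(-8) = -2
G→H: (19)(-24) − (21)(-14) = -162
H→A: (21)(-18) − (-2)(-24) = -426
Σ = -1436
Signed area = Σ/2 = -718 (negative ⇒ clockwise traversal).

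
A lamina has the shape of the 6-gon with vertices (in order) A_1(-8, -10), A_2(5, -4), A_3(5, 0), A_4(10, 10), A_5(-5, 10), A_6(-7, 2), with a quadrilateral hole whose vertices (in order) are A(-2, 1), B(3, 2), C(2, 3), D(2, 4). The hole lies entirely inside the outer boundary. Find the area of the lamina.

Outer boundary:
Apply the shoelace formula: 2A = Σ (x_i·y_{i+1} − x_{i+1}·y_i), indices taken mod 6.
Cross-terms: 82, 20, 50, 150, 60, 86  ⇒  Σ = 448
Area = |Σ|/2 = 224.
Hole:
A→B: (-2)(2) − (3)(1) = -7
B→C: (3)(3) − (2)(2) = 5
C→D: (2)(4) − (2)(3) = 2
D→A: (2)(1) − (-2)(4) = 10
Σ = 10
Area = |Σ|/2 = 5.
Net area = 224 − 5 = 219.

219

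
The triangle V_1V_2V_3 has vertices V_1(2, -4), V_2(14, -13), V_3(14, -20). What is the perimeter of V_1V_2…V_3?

42

|V_1V_2| = √((12)² + (-9)²) = √225 = 15
|V_2V_3| = √((0)² + (-7)²) = √49 = 7
|V_3V_1| = √((-12)² + (16)²) = √400 = 20
Perimeter = 15 + 7 + 20 = 42.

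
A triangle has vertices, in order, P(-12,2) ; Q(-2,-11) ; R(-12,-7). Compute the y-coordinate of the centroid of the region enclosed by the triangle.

-16/3

Apply the surveyor's formula. First the cross-terms c_i = x_i·y_{i+1} − x_{i+1}·y_i:
  136, -118, -108  ⇒  2A = -90, A = -45.
Then Σ (y_i + y_{i+1})·c_i = 1440, so ȳ = 1440 / (6·(-45)) = -16/3.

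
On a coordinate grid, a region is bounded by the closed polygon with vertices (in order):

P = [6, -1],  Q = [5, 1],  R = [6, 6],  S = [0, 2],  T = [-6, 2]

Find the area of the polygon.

Apply the shoelace (surveyor's) formula: 2A = Σ (x_i·y_{i+1} − x_{i+1}·y_i), indices taken mod 5.
Σ = (11) + (24) + (12) + (12) + (-6) = 53
Area = |Σ|/2 = 26.5.

26.5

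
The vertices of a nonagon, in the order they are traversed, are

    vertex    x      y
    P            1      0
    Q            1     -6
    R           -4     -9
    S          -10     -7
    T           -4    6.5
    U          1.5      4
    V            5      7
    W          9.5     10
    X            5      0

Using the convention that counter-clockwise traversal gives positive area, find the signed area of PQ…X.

Σ = (-6) + (-33) + (-62) + (-93) + (-25.75) + (-9.5) + (-16.5) + (-50) + (0) = -295.75
Signed area = Σ/2 = -147.875 (negative ⇒ clockwise traversal).

-147.875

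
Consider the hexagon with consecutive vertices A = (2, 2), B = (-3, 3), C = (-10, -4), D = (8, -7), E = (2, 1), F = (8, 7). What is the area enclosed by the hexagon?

Apply Gauss's area formula: 2A = Σ (x_i·y_{i+1} − x_{i+1}·y_i), indices taken mod 6.
Cross-terms: 12, 42, 102, 22, 6, 2  ⇒  Σ = 186
Area = |Σ|/2 = 93.

93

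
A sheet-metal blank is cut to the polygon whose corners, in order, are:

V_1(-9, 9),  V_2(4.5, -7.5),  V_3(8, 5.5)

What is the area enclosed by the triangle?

Apply the shoelace formula: 2A = Σ (x_i·y_{i+1} − x_{i+1}·y_i), indices taken mod 3.
Cross-terms: 27, 84.75, 121.5  ⇒  Σ = 233.25
Area = |Σ|/2 = 116.625.

116.625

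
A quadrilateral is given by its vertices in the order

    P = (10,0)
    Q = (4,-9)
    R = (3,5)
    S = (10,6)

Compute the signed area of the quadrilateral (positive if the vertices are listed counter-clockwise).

-67.5

Cross-terms: -90, 47, -32, -60  ⇒  Σ = -135
Signed area = Σ/2 = -67.5 (negative ⇒ clockwise traversal).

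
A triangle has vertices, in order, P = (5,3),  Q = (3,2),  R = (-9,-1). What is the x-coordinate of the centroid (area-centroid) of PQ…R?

-1/3

Apply Gauss's area formula. First the cross-terms c_i = x_i·y_{i+1} − x_{i+1}·y_i:
  1, 15, -22  ⇒  2A = -6, A = -3.
Then Σ (x_i + x_{i+1})·c_i = 6, so x̄ = 6 / (6·(-3)) = -1/3.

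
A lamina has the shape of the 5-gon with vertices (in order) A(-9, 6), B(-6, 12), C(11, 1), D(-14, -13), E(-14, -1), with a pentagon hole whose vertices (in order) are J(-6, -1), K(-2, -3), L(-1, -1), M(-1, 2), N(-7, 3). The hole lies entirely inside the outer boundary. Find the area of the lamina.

Outer boundary:
Apply Gauss's area formula: 2A = Σ (x_i·y_{i+1} − x_{i+1}·y_i), indices taken mod 5.
A→B: (-9)(12) − (-6)(6) = -72
B→C: (-6)(1) − (11)(12) = -138
C→D: (11)(-13) − (-14)(1) = -129
D→E: (-14)(-1) − (-14)(-13) = -168
E→A: (-14)(6) − (-9)(-1) = -93
Σ = -600
Area = |Σ|/2 = 300.
Hole:
Apply Gauss's area formula: 2A = Σ (x_i·y_{i+1} − x_{i+1}·y_i), indices taken mod 5.
Σ = (16) + (-1) + (-3) + (11) + (25) = 48
Area = |Σ|/2 = 24.
Net area = 300 − 24 = 276.

276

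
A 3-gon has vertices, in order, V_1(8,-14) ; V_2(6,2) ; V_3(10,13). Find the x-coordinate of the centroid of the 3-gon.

8

Apply the surveyor's formula. First the cross-terms c_i = x_i·y_{i+1} − x_{i+1}·y_i:
  100, 58, -244  ⇒  2A = -86, A = -43.
Then Σ (x_i + x_{i+1})·c_i = -2064, so x̄ = -2064 / (6·(-43)) = 8.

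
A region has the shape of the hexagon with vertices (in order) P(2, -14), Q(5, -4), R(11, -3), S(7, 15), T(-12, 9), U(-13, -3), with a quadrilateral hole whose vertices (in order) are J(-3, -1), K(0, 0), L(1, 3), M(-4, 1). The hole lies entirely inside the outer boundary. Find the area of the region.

Outer boundary:
Apply the surveyor's formula: 2A = Σ (x_i·y_{i+1} − x_{i+1}·y_i), indices taken mod 6.
P→Q: (2)(-4) − (5)(-14) = 62
Q→R: (5)(-3) − (11)(-4) = 29
R→S: (11)(15) − (7)(-3) = 186
S→T: (7)(9) − (-12)(15) = 243
T→U: (-12)(-3) − (-13)(9) = 153
U→P: (-13)(-14) − (2)(-3) = 188
Σ = 861
Area = |Σ|/2 = 430.5.
Hole:
Apply Gauss's area formula: 2A = Σ (x_i·y_{i+1} − x_{i+1}·y_i), indices taken mod 4.
Cross-terms: 0, 0, 13, 7  ⇒  Σ = 20
Area = |Σ|/2 = 10.
Net area = 430.5 − 10 = 420.5.

420.5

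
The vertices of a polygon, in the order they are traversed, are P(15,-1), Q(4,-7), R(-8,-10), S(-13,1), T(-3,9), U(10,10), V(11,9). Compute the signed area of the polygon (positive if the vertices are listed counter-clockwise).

Apply Gauss's area formula: 2A = Σ (x_i·y_{i+1} − x_{i+1}·y_i), indices taken mod 7.
Σ = (-101) + (-96) + (-138) + (-114) + (-120) + (-20) + (-146) = -735
Signed area = Σ/2 = -367.5 (negative ⇒ clockwise traversal).

-367.5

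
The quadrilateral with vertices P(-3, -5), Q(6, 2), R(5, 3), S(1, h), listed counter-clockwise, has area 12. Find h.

Write out the shoelace sum; only the two edges meeting at S involve h:
2·Area = [(5·h − 1·3) + (1·(-5) − (-3)·h)] + 32
       = 8·h + 24 = 24
⇒ h = 0.

0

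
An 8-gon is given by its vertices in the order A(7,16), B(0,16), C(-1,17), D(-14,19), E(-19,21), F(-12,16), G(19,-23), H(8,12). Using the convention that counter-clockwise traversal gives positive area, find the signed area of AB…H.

395

Σ = (112) + (16) + (219) + (67) + (-52) + (-28) + (412) + (44) = 790
Signed area = Σ/2 = 395 (positive ⇒ counter-clockwise traversal).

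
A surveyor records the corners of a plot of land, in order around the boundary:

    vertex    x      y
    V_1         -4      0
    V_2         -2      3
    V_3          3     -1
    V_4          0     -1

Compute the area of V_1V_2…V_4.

13

Apply the surveyor's formula: 2A = Σ (x_i·y_{i+1} − x_{i+1}·y_i), indices taken mod 4.
Cross-terms: -12, -7, -3, -4  ⇒  Σ = -26
Area = |Σ|/2 = 13.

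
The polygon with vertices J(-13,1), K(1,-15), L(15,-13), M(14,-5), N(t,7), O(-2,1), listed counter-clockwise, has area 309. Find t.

The doubled signed area Σ (x_i y_{i+1} − x_{i+1} y_i) is linear in t.
With t=0 it equals 636; the coefficient of t is 6 (from the two edges through N).
So 6·t + 636 = 2·309 = 618 ⇒ t = -3.

-3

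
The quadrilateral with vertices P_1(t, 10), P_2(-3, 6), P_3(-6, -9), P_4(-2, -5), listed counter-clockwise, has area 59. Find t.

3

Write out the shoelace sum; only the two edges meeting at P_1 involve t:
2·Area = [((-2)·10 − t·(-5)) + (t·6 − (-3)·10)] + 75
       = 11·t + 85 = 118
⇒ t = 3.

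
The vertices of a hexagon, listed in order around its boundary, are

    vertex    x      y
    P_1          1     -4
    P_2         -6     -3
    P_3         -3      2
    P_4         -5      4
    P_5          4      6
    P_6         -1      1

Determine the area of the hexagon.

P_1→P_2: (1)(-3) − (-6)(-4) = -27
P_2→P_3: (-6)(2) − (-3)(-3) = -21
P_3→P_4: (-3)(4) − (-5)(2) = -2
P_4→P_5: (-5)(6) − (4)(4) = -46
P_5→P_6: (4)(1) − (-1)(6) = 10
P_6→P_1: (-1)(-4) − (1)(1) = 3
Σ = -83
Area = |Σ|/2 = 41.5.

41.5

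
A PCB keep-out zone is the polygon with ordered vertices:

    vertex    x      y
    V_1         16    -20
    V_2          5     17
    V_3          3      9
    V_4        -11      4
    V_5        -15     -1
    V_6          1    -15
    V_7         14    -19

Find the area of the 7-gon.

Apply the surveyor's formula: 2A = Σ (x_i·y_{i+1} − x_{i+1}·y_i), indices taken mod 7.
Cross-terms: 372, -6, 111, 71, 226, 191, 24  ⇒  Σ = 989
Area = |Σ|/2 = 494.5.

494.5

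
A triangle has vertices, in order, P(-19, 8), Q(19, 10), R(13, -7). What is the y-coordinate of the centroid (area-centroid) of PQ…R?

Apply the shoelace (surveyor's) formula. First the cross-terms c_i = x_i·y_{i+1} − x_{i+1}·y_i:
  -342, -263, -29  ⇒  2A = -634, A = -317.
Then Σ (y_i + y_{i+1})·c_i = -6974, so ȳ = -6974 / (6·(-317)) = 11/3.

11/3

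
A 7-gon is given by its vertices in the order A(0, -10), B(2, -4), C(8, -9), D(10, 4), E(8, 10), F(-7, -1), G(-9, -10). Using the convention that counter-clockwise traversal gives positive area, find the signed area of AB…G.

218.5

Apply the shoelace formula: 2A = Σ (x_i·y_{i+1} − x_{i+1}·y_i), indices taken mod 7.
Cross-terms: 20, 14, 122, 68, 62, 61, 90  ⇒  Σ = 437
Signed area = Σ/2 = 218.5 (positive ⇒ counter-clockwise traversal).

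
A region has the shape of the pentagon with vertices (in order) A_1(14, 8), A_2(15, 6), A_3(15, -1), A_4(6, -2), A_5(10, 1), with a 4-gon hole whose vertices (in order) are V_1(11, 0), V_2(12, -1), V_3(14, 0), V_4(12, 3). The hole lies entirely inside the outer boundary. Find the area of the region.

Outer boundary:
Apply the shoelace formula: 2A = Σ (x_i·y_{i+1} − x_{i+1}·y_i), indices taken mod 5.
Σ = (-36) + (-105) + (-24) + (26) + (66) = -73
Area = |Σ|/2 = 36.5.
Hole:
Apply the surveyor's formula: 2A = Σ (x_i·y_{i+1} − x_{i+1}·y_i), indices taken mod 4.
Σ = (-11) + (14) + (42) + (-33) = 12
Area = |Σ|/2 = 6.
Net area = 36.5 − 6 = 30.5.

30.5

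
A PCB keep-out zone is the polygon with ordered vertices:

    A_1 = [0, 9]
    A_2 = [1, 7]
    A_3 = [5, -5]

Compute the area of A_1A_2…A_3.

Apply the surveyor's formula: 2A = Σ (x_i·y_{i+1} − x_{i+1}·y_i), indices taken mod 3.
Σ = (-9) + (-40) + (45) = -4
Area = |Σ|/2 = 2.

2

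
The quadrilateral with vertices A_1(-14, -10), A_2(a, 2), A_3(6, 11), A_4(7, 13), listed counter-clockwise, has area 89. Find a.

5

Write out the shoelace sum; only the two edges meeting at A_2 involve a:
2·Area = [((-14)·2 − a·(-10)) + (a·11 − 6·2)] + 113
       = 21·a + 73 = 178
⇒ a = 5.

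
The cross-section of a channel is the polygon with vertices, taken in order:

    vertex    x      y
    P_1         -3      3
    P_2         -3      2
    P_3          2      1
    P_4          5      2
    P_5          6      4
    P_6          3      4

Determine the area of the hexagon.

18

Apply Gauss's area formula: 2A = Σ (x_i·y_{i+1} − x_{i+1}·y_i), indices taken mod 6.
Σ = (3) + (-7) + (-1) + (8) + (12) + (21) = 36
Area = |Σ|/2 = 18.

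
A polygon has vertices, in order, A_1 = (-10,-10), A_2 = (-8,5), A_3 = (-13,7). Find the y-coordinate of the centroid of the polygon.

2/3

Apply the surveyor's formula. First the cross-terms c_i = x_i·y_{i+1} − x_{i+1}·y_i:
  -130, 9, 200  ⇒  2A = 79, A = 39.5.
Then Σ (y_i + y_{i+1})·c_i = 158, so ȳ = 158 / (6·39.5) = 2/3.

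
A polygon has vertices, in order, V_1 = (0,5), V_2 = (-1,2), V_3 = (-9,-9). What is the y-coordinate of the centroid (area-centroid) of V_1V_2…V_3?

Apply the shoelace (surveyor's) formula. First the cross-terms c_i = x_i·y_{i+1} − x_{i+1}·y_i:
  5, 27, -45  ⇒  2A = -13, A = -6.5.
Then Σ (y_i + y_{i+1})·c_i = 26, so ȳ = 26 / (6·(-6.5)) = -2/3.

-2/3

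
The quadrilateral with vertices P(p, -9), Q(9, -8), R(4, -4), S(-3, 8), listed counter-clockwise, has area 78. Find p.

The doubled signed area Σ (x_i y_{i+1} − x_{i+1} y_i) is linear in p.
With p=0 it equals 124; the coefficient of p is -16 (from the two edges through P).
So -16·p + 124 = 2·78 = 156 ⇒ p = -2.

-2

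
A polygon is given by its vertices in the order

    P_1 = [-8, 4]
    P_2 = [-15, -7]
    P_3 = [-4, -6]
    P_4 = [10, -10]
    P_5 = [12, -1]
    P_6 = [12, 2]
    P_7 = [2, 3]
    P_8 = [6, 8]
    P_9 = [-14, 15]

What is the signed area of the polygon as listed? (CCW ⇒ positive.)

Cross-terms: 116, 62, 100, 110, 36, 32, -2, 202, 64  ⇒  Σ = 720
Signed area = Σ/2 = 360 (positive ⇒ counter-clockwise traversal).

360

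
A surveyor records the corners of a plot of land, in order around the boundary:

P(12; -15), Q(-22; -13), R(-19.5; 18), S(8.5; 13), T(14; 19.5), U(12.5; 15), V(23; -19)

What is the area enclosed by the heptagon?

1145.75

P→Q: (12)(-13) − (-22)(-15) = -486
Q→R: (-22)(18) − (-19.5)(-13) = -649.5
R→S: (-19.5)(13) − (8.5)(18) = -406.5
S→T: (8.5)(19.5) − (14)(13) = -16.25
T→U: (14)(15) − (12.5)(19.5) = -33.75
U→V: (12.5)(-19) − (23)(15) = -582.5
V→P: (23)(-15) − (12)(-19) = -117
Σ = -2291.5
Area = |Σ|/2 = 1145.75.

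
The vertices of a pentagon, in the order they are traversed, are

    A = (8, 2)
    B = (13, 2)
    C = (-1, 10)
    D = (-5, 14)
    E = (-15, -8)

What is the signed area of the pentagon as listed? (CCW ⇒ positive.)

Σ = (-10) + (132) + (36) + (250) + (34) = 442
Signed area = Σ/2 = 221 (positive ⇒ counter-clockwise traversal).

221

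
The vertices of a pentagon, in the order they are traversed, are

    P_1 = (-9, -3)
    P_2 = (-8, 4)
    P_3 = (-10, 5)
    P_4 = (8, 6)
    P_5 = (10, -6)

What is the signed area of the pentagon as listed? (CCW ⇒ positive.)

Apply Gauss's area formula: 2A = Σ (x_i·y_{i+1} − x_{i+1}·y_i), indices taken mod 5.
P_1→P_2: (-9)(4) − (-8)(-3) = -60
P_2→P_3: (-8)(5) − (-10)(4) = 0
P_3→P_4: (-10)(6) − (8)(5) = -100
P_4→P_5: (8)(-6) − (10)(6) = -108
P_5→P_1: (10)(-3) − (-9)(-6) = -84
Σ = -352
Signed area = Σ/2 = -176 (negative ⇒ clockwise traversal).

-176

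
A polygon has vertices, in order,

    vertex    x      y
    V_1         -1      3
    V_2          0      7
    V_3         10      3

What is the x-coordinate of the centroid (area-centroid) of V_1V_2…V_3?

Apply the surveyor's formula. First the cross-terms c_i = x_i·y_{i+1} − x_{i+1}·y_i:
  -7, -70, 33  ⇒  2A = -44, A = -22.
Then Σ (x_i + x_{i+1})·c_i = -396, so x̄ = -396 / (6·(-22)) = 3.

3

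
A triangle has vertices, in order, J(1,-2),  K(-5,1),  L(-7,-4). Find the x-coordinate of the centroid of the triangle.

-11/3

Apply the shoelace (surveyor's) formula. First the cross-terms c_i = x_i·y_{i+1} − x_{i+1}·y_i:
  -9, 27, 18  ⇒  2A = 36, A = 18.
Then Σ (x_i + x_{i+1})·c_i = -396, so x̄ = -396 / (6·18) = -11/3.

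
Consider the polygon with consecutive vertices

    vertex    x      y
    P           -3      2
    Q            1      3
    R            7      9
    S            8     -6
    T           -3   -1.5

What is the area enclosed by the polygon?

88.75

Apply the surveyor's formula: 2A = Σ (x_i·y_{i+1} − x_{i+1}·y_i), indices taken mod 5.
Cross-terms: -11, -12, -114, -30, -10.5  ⇒  Σ = -177.5
Area = |Σ|/2 = 88.75.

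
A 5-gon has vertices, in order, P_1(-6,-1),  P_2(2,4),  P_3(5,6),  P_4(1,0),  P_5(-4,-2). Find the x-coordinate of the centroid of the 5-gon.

-41/69

Apply the surveyor's formula. First the cross-terms c_i = x_i·y_{i+1} − x_{i+1}·y_i:
  -22, -8, -6, -2, -8  ⇒  2A = -46, A = -23.
Then Σ (x_i + x_{i+1})·c_i = 82, so x̄ = 82 / (6·(-23)) = -41/69.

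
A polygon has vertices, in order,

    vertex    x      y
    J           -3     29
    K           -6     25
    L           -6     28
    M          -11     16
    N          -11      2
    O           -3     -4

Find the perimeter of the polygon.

78

|JK| = √((-3)² + (-4)²) = √25 = 5
|KL| = √((0)² + (3)²) = √9 = 3
|LM| = √((-5)² + (-12)²) = √169 = 13
|MN| = √((0)² + (-14)²) = √196 = 14
|NO| = √((8)² + (-6)²) = √100 = 10
|OJ| = √((0)² + (33)²) = √1089 = 33
Perimeter = 5 + 3 + 13 + 14 + 10 + 33 = 78.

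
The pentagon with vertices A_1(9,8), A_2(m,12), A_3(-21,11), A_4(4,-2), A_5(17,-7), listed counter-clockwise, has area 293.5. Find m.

8

Write out the shoelace sum; only the two edges meeting at A_2 involve m:
2·Area = [(9·12 − m·8) + (m·11 − (-21)·12)] + 203
       = 3·m + 563 = 587
⇒ m = 8.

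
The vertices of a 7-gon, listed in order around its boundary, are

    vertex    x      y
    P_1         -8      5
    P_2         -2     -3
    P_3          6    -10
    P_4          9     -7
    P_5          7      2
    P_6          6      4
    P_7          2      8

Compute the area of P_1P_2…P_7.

158.5

Apply the shoelace formula: 2A = Σ (x_i·y_{i+1} − x_{i+1}·y_i), indices taken mod 7.
Σ = (34) + (38) + (48) + (67) + (16) + (40) + (74) = 317
Area = |Σ|/2 = 158.5.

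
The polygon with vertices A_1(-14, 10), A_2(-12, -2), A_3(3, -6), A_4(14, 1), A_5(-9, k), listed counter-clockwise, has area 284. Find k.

12

Write out the shoelace sum; only the two edges meeting at A_5 involve k:
2·Area = [(14·k − (-9)·1) + ((-9)·10 − (-14)·k)] + 313
       = 28·k + 232 = 568
⇒ k = 12.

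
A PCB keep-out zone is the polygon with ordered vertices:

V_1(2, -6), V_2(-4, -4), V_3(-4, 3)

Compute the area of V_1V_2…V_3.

21

Cross-terms: -32, -28, 18  ⇒  Σ = -42
Area = |Σ|/2 = 21.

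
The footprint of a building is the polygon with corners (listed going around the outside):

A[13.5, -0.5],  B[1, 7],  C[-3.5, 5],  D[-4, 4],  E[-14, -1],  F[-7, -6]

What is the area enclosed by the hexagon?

176

Apply the shoelace (surveyor's) formula: 2A = Σ (x_i·y_{i+1} − x_{i+1}·y_i), indices taken mod 6.
Σ = (95) + (29.5) + (6) + (60) + (77) + (84.5) = 352
Area = |Σ|/2 = 176.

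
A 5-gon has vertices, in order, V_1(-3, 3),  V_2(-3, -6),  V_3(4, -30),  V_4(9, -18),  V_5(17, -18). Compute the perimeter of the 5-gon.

|V_1V_2| = √((0)² + (-9)²) = √81 = 9
|V_2V_3| = √((7)² + (-24)²) = √625 = 25
|V_3V_4| = √((5)² + (12)²) = √169 = 13
|V_4V_5| = √((8)² + (0)²) = √64 = 8
|V_5V_1| = √((-20)² + (21)²) = √841 = 29
Perimeter = 9 + 25 + 13 + 8 + 29 = 84.

84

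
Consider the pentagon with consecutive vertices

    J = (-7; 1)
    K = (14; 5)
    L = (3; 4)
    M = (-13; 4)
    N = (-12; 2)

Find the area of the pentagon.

40

Σ = (-49) + (41) + (64) + (22) + (2) = 80
Area = |Σ|/2 = 40.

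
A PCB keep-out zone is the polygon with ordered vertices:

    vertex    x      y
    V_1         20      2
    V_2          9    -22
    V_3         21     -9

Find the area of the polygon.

Cross-terms: -458, 381, 222  ⇒  Σ = 145
Area = |Σ|/2 = 72.5.

72.5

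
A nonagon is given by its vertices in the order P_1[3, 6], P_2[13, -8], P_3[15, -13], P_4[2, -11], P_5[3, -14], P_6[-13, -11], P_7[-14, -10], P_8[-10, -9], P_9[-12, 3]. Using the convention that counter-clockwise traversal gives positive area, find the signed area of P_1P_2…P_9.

Apply the shoelace formula: 2A = Σ (x_i·y_{i+1} − x_{i+1}·y_i), indices taken mod 9.
Cross-terms: -102, -49, -139, 5, -215, -24, 26, -138, -81  ⇒  Σ = -717
Signed area = Σ/2 = -358.5 (negative ⇒ clockwise traversal).

-358.5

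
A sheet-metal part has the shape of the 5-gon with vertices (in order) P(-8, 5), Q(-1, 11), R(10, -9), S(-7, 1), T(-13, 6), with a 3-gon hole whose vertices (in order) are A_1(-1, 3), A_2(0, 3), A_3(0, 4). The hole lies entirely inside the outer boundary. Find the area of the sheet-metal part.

Outer boundary:
Apply the shoelace formula: 2A = Σ (x_i·y_{i+1} − x_{i+1}·y_i), indices taken mod 5.
Cross-terms: -83, -101, -53, -29, -17  ⇒  Σ = -283
Area = |Σ|/2 = 141.5.
Hole:
Apply the shoelace (surveyor's) formula: 2A = Σ (x_i·y_{i+1} − x_{i+1}·y_i), indices taken mod 3.
Σ = (-3) + (0) + (4) = 1
Area = |Σ|/2 = 0.5.
Net area = 141.5 − 0.5 = 141.

141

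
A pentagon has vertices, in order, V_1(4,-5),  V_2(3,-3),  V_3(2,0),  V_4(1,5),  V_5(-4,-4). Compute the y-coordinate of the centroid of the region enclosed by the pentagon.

Apply Gauss's area formula. First the cross-terms c_i = x_i·y_{i+1} − x_{i+1}·y_i:
  3, 6, 10, 16, 36  ⇒  2A = 71, A = 35.5.
Then Σ (y_i + y_{i+1})·c_i = -300, so ȳ = -300 / (6·35.5) = -100/71.

-100/71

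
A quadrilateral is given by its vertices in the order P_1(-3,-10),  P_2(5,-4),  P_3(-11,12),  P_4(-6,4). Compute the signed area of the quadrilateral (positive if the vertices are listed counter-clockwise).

89

Σ = (62) + (16) + (28) + (72) = 178
Signed area = Σ/2 = 89 (positive ⇒ counter-clockwise traversal).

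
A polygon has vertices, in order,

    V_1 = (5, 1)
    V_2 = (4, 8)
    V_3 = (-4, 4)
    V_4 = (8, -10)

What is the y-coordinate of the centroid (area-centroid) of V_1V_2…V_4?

Apply the shoelace (surveyor's) formula. First the cross-terms c_i = x_i·y_{i+1} − x_{i+1}·y_i:
  36, 48, 8, 58  ⇒  2A = 150, A = 75.
Then Σ (y_i + y_{i+1})·c_i = 330, so ȳ = 330 / (6·75) = 11/15.

11/15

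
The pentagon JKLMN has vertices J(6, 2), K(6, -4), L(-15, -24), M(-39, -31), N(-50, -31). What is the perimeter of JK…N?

136

|JK| = √((0)² + (-6)²) = √36 = 6
|KL| = √((-21)² + (-20)²) = √841 = 29
|LM| = √((-24)² + (-7)²) = √625 = 25
|MN| = √((-11)² + (0)²) = √121 = 11
|NJ| = √((56)² + (33)²) = √4225 = 65
Perimeter = 6 + 29 + 25 + 11 + 65 = 136.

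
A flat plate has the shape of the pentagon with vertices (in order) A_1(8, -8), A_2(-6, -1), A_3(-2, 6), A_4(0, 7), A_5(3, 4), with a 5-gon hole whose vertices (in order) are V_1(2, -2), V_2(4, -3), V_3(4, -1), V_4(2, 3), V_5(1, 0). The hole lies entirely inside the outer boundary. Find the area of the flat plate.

Outer boundary:
Apply the shoelace (surveyor's) formula: 2A = Σ (x_i·y_{i+1} − x_{i+1}·y_i), indices taken mod 5.
Σ = (-56) + (-38) + (-14) + (-21) + (-56) = -185
Area = |Σ|/2 = 92.5.
Hole:
Apply Gauss's area formula: 2A = Σ (x_i·y_{i+1} − x_{i+1}·y_i), indices taken mod 5.
Cross-terms: 2, 8, 14, -3, -2  ⇒  Σ = 19
Area = |Σ|/2 = 9.5.
Net area = 92.5 − 9.5 = 83.

83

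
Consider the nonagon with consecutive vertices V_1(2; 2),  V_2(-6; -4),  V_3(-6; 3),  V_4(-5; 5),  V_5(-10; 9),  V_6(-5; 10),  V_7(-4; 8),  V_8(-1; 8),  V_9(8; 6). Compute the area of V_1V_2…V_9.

96.5

Σ = (4) + (-42) + (-15) + (5) + (-55) + (0) + (-24) + (-70) + (4) = -193
Area = |Σ|/2 = 96.5.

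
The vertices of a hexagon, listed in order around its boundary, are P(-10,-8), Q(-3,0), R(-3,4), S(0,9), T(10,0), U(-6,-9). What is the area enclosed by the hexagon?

Apply the surveyor's formula: 2A = Σ (x_i·y_{i+1} − x_{i+1}·y_i), indices taken mod 6.
Σ = (-24) + (-12) + (-27) + (-90) + (-90) + (-42) = -285
Area = |Σ|/2 = 142.5.

142.5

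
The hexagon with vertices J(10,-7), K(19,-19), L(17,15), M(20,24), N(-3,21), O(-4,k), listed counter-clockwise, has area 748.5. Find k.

-18

Write out the shoelace sum; only the two edges meeting at O involve k:
2·Area = [((-3)·k − (-4)·21) + ((-4)·(-7) − 10·k)] + 1151
       = -13·k + 1263 = 1497
⇒ k = -18.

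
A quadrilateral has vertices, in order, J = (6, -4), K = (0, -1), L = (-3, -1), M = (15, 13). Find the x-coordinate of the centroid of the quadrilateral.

119/19

Apply the shoelace (surveyor's) formula. First the cross-terms c_i = x_i·y_{i+1} − x_{i+1}·y_i:
  -6, -3, -24, -138  ⇒  2A = -171, A = -85.5.
Then Σ (x_i + x_{i+1})·c_i = -3213, so x̄ = -3213 / (6·(-85.5)) = 119/19.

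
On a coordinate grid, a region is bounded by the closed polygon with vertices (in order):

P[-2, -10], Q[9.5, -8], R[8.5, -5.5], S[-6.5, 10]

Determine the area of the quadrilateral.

Apply Gauss's area formula: 2A = Σ (x_i·y_{i+1} − x_{i+1}·y_i), indices taken mod 4.
P→Q: (-2)(-8) − (9.5)(-10) = 111
Q→R: (9.5)(-5.5) − (8.5)(-8) = 15.75
R→S: (8.5)(10) − (-6.5)(-5.5) = 49.25
S→P: (-6.5)(-10) − (-2)(10) = 85
Σ = 261
Area = |Σ|/2 = 130.5.

130.5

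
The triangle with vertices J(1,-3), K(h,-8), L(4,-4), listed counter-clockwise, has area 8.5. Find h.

-1

The doubled signed area Σ (x_i y_{i+1} − x_{i+1} y_i) is linear in h.
With h=0 it equals 16; the coefficient of h is -1 (from the two edges through K).
So -1·h + 16 = 2·8.5 = 17 ⇒ h = -1.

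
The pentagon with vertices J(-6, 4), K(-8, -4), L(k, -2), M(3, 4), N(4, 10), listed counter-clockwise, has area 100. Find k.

4

Write out the shoelace sum; only the two edges meeting at L involve k:
2·Area = [((-8)·(-2) − k·(-4)) + (k·4 − 3·(-2))] + 146
       = 8·k + 168 = 200
⇒ k = 4.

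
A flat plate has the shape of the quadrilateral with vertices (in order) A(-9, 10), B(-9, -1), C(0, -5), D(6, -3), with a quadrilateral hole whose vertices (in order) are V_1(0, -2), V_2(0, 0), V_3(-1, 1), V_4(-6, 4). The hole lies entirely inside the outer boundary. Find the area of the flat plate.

96.5

Outer boundary:
Apply the shoelace (surveyor's) formula: 2A = Σ (x_i·y_{i+1} − x_{i+1}·y_i), indices taken mod 4.
Σ = (99) + (45) + (30) + (33) = 207
Area = |Σ|/2 = 103.5.
Hole:
Apply the surveyor's formula: 2A = Σ (x_i·y_{i+1} − x_{i+1}·y_i), indices taken mod 4.
V_1→V_2: (0)(0) − (0)(-2) = 0
V_2→V_3: (0)(1) − (-1)(0) = 0
V_3→V_4: (-1)(4) − (-6)(1) = 2
V_4→V_1: (-6)(-2) − (0)(4) = 12
Σ = 14
Area = |Σ|/2 = 7.
Net area = 103.5 − 7 = 96.5.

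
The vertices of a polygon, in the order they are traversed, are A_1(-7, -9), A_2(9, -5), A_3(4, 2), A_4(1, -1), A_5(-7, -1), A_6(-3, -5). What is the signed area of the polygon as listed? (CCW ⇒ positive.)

82

Σ = (116) + (38) + (-6) + (-8) + (32) + (-8) = 164
Signed area = Σ/2 = 82 (positive ⇒ counter-clockwise traversal).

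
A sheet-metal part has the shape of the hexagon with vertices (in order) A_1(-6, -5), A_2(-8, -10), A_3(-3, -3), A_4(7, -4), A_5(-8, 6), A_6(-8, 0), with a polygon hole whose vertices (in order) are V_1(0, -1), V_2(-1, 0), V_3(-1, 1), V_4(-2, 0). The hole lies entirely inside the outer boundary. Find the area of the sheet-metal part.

71.5

Outer boundary:
Apply the surveyor's formula: 2A = Σ (x_i·y_{i+1} − x_{i+1}·y_i), indices taken mod 6.
A_1→A_2: (-6)(-10) − (-8)(-5) = 20
A_2→A_3: (-8)(-3) − (-3)(-10) = -6
A_3→A_4: (-3)(-4) − (7)(-3) = 33
A_4→A_5: (7)(6) − (-8)(-4) = 10
A_5→A_6: (-8)(0) − (-8)(6) = 48
A_6→A_1: (-8)(-5) − (-6)(0) = 40
Σ = 145
Area = |Σ|/2 = 72.5.
Hole:
Apply the surveyor's formula: 2A = Σ (x_i·y_{i+1} − x_{i+1}·y_i), indices taken mod 4.
Σ = (-1) + (-1) + (2) + (2) = 2
Area = |Σ|/2 = 1.
Net area = 72.5 − 1 = 71.5.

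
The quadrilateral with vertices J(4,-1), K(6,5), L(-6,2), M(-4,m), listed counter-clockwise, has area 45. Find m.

-1

The doubled signed area Σ (x_i y_{i+1} − x_{i+1} y_i) is linear in m.
With m=0 it equals 80; the coefficient of m is -10 (from the two edges through M).
So -10·m + 80 = 2·45 = 90 ⇒ m = -1.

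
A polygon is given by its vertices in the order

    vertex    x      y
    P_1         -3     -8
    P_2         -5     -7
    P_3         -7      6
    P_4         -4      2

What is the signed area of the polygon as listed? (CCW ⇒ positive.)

-25

Cross-terms: -19, -79, 10, 38  ⇒  Σ = -50
Signed area = Σ/2 = -25 (negative ⇒ clockwise traversal).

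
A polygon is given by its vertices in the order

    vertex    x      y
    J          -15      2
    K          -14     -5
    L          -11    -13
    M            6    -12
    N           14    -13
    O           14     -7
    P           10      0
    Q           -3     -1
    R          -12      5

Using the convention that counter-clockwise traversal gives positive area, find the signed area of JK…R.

Σ = (103) + (127) + (210) + (90) + (84) + (70) + (-10) + (-27) + (51) = 698
Signed area = Σ/2 = 349 (positive ⇒ counter-clockwise traversal).

349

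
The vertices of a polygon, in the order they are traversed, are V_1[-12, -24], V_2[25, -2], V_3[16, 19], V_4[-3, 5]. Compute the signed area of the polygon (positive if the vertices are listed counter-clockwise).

700

Apply the surveyor's formula: 2A = Σ (x_i·y_{i+1} − x_{i+1}·y_i), indices taken mod 4.
Σ = (624) + (507) + (137) + (132) = 1400
Signed area = Σ/2 = 700 (positive ⇒ counter-clockwise traversal).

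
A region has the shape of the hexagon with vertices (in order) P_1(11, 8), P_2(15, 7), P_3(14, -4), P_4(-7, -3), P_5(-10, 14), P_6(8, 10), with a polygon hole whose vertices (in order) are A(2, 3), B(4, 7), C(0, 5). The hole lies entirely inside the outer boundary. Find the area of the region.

Outer boundary:
Apply the shoelace formula: 2A = Σ (x_i·y_{i+1} − x_{i+1}·y_i), indices taken mod 6.
Σ = (-43) + (-158) + (-70) + (-128) + (-212) + (-46) = -657
Area = |Σ|/2 = 328.5.
Hole:
Σ = (2) + (20) + (-10) = 12
Area = |Σ|/2 = 6.
Net area = 328.5 − 6 = 322.5.

322.5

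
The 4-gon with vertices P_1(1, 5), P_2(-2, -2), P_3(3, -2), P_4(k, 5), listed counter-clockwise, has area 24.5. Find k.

The doubled signed area Σ (x_i y_{i+1} − x_{i+1} y_i) is linear in k.
With k=0 it equals 28; the coefficient of k is 7 (from the two edges through P_4).
So 7·k + 28 = 2·24.5 = 49 ⇒ k = 3.

3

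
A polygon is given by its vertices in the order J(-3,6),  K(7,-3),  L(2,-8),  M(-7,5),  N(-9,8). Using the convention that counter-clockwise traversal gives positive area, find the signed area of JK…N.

Apply the shoelace formula: 2A = Σ (x_i·y_{i+1} − x_{i+1}·y_i), indices taken mod 5.
J→K: (-3)(-3) − (7)(6) = -33
K→L: (7)(-8) − (2)(-3) = -50
L→M: (2)(5) − (-7)(-8) = -46
M→N: (-7)(8) − (-9)(5) = -11
N→J: (-9)(6) − (-3)(8) = -30
Σ = -170
Signed area = Σ/2 = -85 (negative ⇒ clockwise traversal).

-85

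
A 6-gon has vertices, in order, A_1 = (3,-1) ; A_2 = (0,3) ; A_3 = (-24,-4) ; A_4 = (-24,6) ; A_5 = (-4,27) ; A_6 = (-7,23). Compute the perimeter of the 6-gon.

|A_1A_2| = √((-3)² + (4)²) = √25 = 5
|A_2A_3| = √((-24)² + (-7)²) = √625 = 25
|A_3A_4| = √((0)² + (10)²) = √100 = 10
|A_4A_5| = √((20)² + (21)²) = √841 = 29
|A_5A_6| = √((-3)² + (-4)²) = √25 = 5
|A_6A_1| = √((10)² + (-24)²) = √676 = 26
Perimeter = 5 + 25 + 10 + 29 + 5 + 26 = 100.

100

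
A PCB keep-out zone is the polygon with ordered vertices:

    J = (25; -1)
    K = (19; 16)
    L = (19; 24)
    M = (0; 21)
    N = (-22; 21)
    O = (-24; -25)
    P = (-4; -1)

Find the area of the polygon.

Apply the shoelace (surveyor's) formula: 2A = Σ (x_i·y_{i+1} − x_{i+1}·y_i), indices taken mod 7.
J→K: (25)(16) − (19)(-1) = 419
K→L: (19)(24) − (19)(16) = 152
L→M: (19)(21) − (0)(24) = 399
M→N: (0)(21) − (-22)(21) = 462
N→O: (-22)(-25) − (-24)(21) = 1054
O→P: (-24)(-1) − (-4)(-25) = -76
P→J: (-4)(-1) − (25)(-1) = 29
Σ = 2439
Area = |Σ|/2 = 1219.5.

1219.5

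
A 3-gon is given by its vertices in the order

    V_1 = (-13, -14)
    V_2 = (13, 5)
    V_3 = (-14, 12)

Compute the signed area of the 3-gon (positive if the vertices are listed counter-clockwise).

347.5

Apply the surveyor's formula: 2A = Σ (x_i·y_{i+1} − x_{i+1}·y_i), indices taken mod 3.
Cross-terms: 117, 226, 352  ⇒  Σ = 695
Signed area = Σ/2 = 347.5 (positive ⇒ counter-clockwise traversal).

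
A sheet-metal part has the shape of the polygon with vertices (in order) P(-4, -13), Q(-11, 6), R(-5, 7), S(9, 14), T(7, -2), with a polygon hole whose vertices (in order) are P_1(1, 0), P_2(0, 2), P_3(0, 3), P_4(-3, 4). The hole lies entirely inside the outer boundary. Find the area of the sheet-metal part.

Outer boundary:
Apply Gauss's area formula: 2A = Σ (x_i·y_{i+1} − x_{i+1}·y_i), indices taken mod 5.
Σ = (-167) + (-47) + (-133) + (-116) + (-99) = -562
Area = |Σ|/2 = 281.
Hole:
Cross-terms: 2, 0, 9, -4  ⇒  Σ = 7
Area = |Σ|/2 = 3.5.
Net area = 281 − 3.5 = 277.5.

277.5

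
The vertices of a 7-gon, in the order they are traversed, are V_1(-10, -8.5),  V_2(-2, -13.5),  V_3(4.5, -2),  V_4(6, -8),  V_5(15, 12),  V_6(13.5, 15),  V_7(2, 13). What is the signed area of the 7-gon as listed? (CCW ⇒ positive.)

336.125

Σ = (118) + (64.75) + (-24) + (192) + (63) + (145.5) + (113) = 672.25
Signed area = Σ/2 = 336.125 (positive ⇒ counter-clockwise traversal).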